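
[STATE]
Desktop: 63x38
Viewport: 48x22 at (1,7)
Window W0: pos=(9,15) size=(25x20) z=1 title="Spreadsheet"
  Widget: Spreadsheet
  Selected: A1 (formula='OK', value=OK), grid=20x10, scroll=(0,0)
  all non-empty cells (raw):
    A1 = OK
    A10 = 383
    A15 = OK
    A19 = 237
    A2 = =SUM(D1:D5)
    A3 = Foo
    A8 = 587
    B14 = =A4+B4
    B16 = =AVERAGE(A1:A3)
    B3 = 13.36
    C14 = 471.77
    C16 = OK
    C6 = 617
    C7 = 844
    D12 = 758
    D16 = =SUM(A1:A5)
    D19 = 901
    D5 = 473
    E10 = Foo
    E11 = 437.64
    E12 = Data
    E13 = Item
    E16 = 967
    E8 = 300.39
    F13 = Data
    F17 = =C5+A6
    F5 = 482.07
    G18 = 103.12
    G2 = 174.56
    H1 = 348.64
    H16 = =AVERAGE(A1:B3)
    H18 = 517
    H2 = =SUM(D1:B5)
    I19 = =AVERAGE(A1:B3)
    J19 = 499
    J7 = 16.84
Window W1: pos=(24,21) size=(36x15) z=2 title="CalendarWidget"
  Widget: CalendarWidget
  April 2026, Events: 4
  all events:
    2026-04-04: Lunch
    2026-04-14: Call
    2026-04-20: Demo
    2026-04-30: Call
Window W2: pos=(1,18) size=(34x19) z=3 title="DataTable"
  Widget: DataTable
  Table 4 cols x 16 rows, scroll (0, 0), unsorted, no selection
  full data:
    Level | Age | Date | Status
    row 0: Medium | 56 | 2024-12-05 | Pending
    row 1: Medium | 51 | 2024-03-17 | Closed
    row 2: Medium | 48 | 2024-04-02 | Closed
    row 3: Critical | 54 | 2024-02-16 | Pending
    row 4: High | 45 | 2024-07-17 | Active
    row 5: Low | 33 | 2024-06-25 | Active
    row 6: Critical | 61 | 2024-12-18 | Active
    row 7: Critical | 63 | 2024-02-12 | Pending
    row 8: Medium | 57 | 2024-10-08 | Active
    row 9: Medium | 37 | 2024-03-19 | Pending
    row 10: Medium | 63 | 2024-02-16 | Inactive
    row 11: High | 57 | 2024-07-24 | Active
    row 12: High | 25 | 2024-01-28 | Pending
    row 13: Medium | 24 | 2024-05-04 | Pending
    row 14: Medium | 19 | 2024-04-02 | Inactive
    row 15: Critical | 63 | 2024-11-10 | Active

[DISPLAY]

                                                
                                                
                                                
                                                
                                                
                                                
                                                
                                                
        ┏━━━━━━━━━━━━━━━━━━━━━━━┓               
        ┃ Spreadsheet           ┃               
        ┠───────────────────────┨               
┏━━━━━━━━━━━━━━━━━━━━━━━━━━━━━━━━┓              
┃ DataTable                      ┃              
┠────────────────────────────────┨              
┃Level   │Age│Date      │Status  ┃━━━━━━━━━━━━━━
┃────────┼───┼──────────┼────────┃idget         
┃Medium  │56 │2024-12-05│Pending ┃──────────────
┃Medium  │51 │2024-03-17│Closed  ┃  April 2026  
┃Medium  │48 │2024-04-02│Closed  ┃h Fr Sa Su    
┃Critical│54 │2024-02-16│Pending ┃2  3  4*  5   
┃High    │45 │2024-07-17│Active  ┃9 10 11 12    
┃Low     │33 │2024-06-25│Active  ┃16 17 18 19   


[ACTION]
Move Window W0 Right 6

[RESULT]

                                                
                                                
                                                
                                                
                                                
                                                
                                                
                                                
              ┏━━━━━━━━━━━━━━━━━━━━━━━┓         
              ┃ Spreadsheet           ┃         
              ┠───────────────────────┨         
┏━━━━━━━━━━━━━━━━━━━━━━━━━━━━━━━━┓    ┃         
┃ DataTable                      ┃    ┃         
┠────────────────────────────────┨----┃         
┃Level   │Age│Date      │Status  ┃━━━━━━━━━━━━━━
┃────────┼───┼──────────┼────────┃idget         
┃Medium  │56 │2024-12-05│Pending ┃──────────────
┃Medium  │51 │2024-03-17│Closed  ┃  April 2026  
┃Medium  │48 │2024-04-02│Closed  ┃h Fr Sa Su    
┃Critical│54 │2024-02-16│Pending ┃2  3  4*  5   
┃High    │45 │2024-07-17│Active  ┃9 10 11 12    
┃Low     │33 │2024-06-25│Active  ┃16 17 18 19   


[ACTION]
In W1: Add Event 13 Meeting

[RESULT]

                                                
                                                
                                                
                                                
                                                
                                                
                                                
                                                
              ┏━━━━━━━━━━━━━━━━━━━━━━━┓         
              ┃ Spreadsheet           ┃         
              ┠───────────────────────┨         
┏━━━━━━━━━━━━━━━━━━━━━━━━━━━━━━━━┓    ┃         
┃ DataTable                      ┃    ┃         
┠────────────────────────────────┨----┃         
┃Level   │Age│Date      │Status  ┃━━━━━━━━━━━━━━
┃────────┼───┼──────────┼────────┃idget         
┃Medium  │56 │2024-12-05│Pending ┃──────────────
┃Medium  │51 │2024-03-17│Closed  ┃  April 2026  
┃Medium  │48 │2024-04-02│Closed  ┃h Fr Sa Su    
┃Critical│54 │2024-02-16│Pending ┃2  3  4*  5   
┃High    │45 │2024-07-17│Active  ┃9 10 11 12    
┃Low     │33 │2024-06-25│Active  ┃ 16 17 18 19  


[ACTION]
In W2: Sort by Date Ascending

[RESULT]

                                                
                                                
                                                
                                                
                                                
                                                
                                                
                                                
              ┏━━━━━━━━━━━━━━━━━━━━━━━┓         
              ┃ Spreadsheet           ┃         
              ┠───────────────────────┨         
┏━━━━━━━━━━━━━━━━━━━━━━━━━━━━━━━━┓    ┃         
┃ DataTable                      ┃    ┃         
┠────────────────────────────────┨----┃         
┃Level   │Age│Date     ▲│Status  ┃━━━━━━━━━━━━━━
┃────────┼───┼──────────┼────────┃idget         
┃High    │25 │2024-01-28│Pending ┃──────────────
┃Critical│63 │2024-02-12│Pending ┃  April 2026  
┃Critical│54 │2024-02-16│Pending ┃h Fr Sa Su    
┃Medium  │63 │2024-02-16│Inactive┃2  3  4*  5   
┃Medium  │51 │2024-03-17│Closed  ┃9 10 11 12    
┃Medium  │37 │2024-03-19│Pending ┃ 16 17 18 19  


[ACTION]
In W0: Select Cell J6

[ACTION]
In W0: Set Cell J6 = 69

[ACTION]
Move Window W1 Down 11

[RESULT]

                                                
                                                
                                                
                                                
                                                
                                                
                                                
                                                
              ┏━━━━━━━━━━━━━━━━━━━━━━━┓         
              ┃ Spreadsheet           ┃         
              ┠───────────────────────┨         
┏━━━━━━━━━━━━━━━━━━━━━━━━━━━━━━━━┓    ┃         
┃ DataTable                      ┃    ┃         
┠────────────────────────────────┨----┃         
┃Level   │Age│Date     ▲│Status  ┃0   ┃         
┃────────┼───┼──────────┼────────┃0   ┃         
┃High    │25 │2024-01-28│Pending ┃━━━━━━━━━━━━━━
┃Critical│63 │2024-02-12│Pending ┃idget         
┃Critical│54 │2024-02-16│Pending ┃──────────────
┃Medium  │63 │2024-02-16│Inactive┃  April 2026  
┃Medium  │51 │2024-03-17│Closed  ┃h Fr Sa Su    
┃Medium  │37 │2024-03-19│Pending ┃2  3  4*  5   


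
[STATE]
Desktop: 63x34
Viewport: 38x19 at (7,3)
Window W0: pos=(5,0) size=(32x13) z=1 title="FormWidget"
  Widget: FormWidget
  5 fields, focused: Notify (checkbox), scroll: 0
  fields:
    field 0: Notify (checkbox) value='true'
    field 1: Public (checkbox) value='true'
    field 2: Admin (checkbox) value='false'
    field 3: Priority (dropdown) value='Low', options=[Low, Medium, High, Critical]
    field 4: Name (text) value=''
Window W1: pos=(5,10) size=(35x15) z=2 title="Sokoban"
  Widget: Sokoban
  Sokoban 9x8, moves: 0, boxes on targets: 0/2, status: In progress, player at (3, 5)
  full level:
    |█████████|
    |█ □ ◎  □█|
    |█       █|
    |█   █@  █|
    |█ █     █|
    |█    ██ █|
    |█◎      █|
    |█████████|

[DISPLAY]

 Notify:     [x]             ┃        
 Public:     [x]             ┃        
 Admin:      [ ]             ┃        
 Priority:   [Low          ▼]┃        
 Name:       [              ]┃        
                             ┃        
                             ┃        
━━━━━━━━━━━━━━━━━━━━━━━━━━━━━━━━┓     
Sokoban                         ┃     
────────────────────────────────┨     
████████                        ┃     
 □ ◎  □█                        ┃     
       █                        ┃     
   █@  █                        ┃     
 █     █                        ┃     
    ██ █                        ┃     
◎      █                        ┃     
████████                        ┃     
oves: 0  0/2                    ┃     


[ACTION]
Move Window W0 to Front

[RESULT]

 Notify:     [x]             ┃        
 Public:     [x]             ┃        
 Admin:      [ ]             ┃        
 Priority:   [Low          ▼]┃        
 Name:       [              ]┃        
                             ┃        
                             ┃        
                             ┃━━┓     
                             ┃  ┃     
━━━━━━━━━━━━━━━━━━━━━━━━━━━━━┛──┨     
████████                        ┃     
 □ ◎  □█                        ┃     
       █                        ┃     
   █@  █                        ┃     
 █     █                        ┃     
    ██ █                        ┃     
◎      █                        ┃     
████████                        ┃     
oves: 0  0/2                    ┃     


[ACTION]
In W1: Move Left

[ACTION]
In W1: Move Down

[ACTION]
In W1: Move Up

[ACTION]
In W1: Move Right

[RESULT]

 Notify:     [x]             ┃        
 Public:     [x]             ┃        
 Admin:      [ ]             ┃        
 Priority:   [Low          ▼]┃        
 Name:       [              ]┃        
                             ┃        
                             ┃        
                             ┃━━┓     
                             ┃  ┃     
━━━━━━━━━━━━━━━━━━━━━━━━━━━━━┛──┨     
████████                        ┃     
 □ ◎  □█                        ┃     
       █                        ┃     
   █ @ █                        ┃     
 █     █                        ┃     
    ██ █                        ┃     
◎      █                        ┃     
████████                        ┃     
oves: 3  0/2                    ┃     


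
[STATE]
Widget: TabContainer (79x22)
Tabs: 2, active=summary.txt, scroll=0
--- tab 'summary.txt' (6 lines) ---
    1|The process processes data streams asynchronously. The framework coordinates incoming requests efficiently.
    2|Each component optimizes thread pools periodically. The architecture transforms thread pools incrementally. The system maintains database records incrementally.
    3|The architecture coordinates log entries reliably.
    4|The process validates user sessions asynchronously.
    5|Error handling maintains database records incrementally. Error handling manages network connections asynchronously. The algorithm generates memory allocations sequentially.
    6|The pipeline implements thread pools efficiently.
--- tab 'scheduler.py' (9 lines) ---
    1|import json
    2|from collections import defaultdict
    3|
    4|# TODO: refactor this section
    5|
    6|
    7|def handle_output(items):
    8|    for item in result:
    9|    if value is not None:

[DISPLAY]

[summary.txt]│ scheduler.py                                                    
───────────────────────────────────────────────────────────────────────────────
The process processes data streams asynchronously. The framework coordinates in
Each component optimizes thread pools periodically. The architecture transforms
The architecture coordinates log entries reliably.                             
The process validates user sessions asynchronously.                            
Error handling maintains database records incrementally. Error handling manages
The pipeline implements thread pools efficiently.                              
                                                                               
                                                                               
                                                                               
                                                                               
                                                                               
                                                                               
                                                                               
                                                                               
                                                                               
                                                                               
                                                                               
                                                                               
                                                                               
                                                                               


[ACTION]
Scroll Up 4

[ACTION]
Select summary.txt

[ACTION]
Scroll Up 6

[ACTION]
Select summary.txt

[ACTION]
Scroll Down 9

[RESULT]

[summary.txt]│ scheduler.py                                                    
───────────────────────────────────────────────────────────────────────────────
The pipeline implements thread pools efficiently.                              
                                                                               
                                                                               
                                                                               
                                                                               
                                                                               
                                                                               
                                                                               
                                                                               
                                                                               
                                                                               
                                                                               
                                                                               
                                                                               
                                                                               
                                                                               
                                                                               
                                                                               
                                                                               
                                                                               


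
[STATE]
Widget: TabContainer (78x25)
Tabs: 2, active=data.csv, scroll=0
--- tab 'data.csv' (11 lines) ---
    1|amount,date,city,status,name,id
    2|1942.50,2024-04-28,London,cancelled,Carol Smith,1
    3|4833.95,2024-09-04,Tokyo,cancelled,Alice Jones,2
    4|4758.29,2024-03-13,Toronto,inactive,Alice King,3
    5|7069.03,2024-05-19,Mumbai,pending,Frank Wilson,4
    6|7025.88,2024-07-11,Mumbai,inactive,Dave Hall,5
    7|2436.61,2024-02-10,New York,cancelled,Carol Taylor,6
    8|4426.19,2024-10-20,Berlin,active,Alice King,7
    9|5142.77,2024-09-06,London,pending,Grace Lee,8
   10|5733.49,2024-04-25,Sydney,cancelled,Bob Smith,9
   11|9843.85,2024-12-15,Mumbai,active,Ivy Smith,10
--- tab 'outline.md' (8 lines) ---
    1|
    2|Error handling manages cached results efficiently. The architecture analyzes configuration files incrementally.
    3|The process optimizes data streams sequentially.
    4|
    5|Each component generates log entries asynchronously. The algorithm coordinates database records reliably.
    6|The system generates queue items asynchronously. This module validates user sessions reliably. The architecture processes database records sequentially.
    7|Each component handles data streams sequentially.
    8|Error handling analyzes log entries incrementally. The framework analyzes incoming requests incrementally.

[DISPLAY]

[data.csv]│ outline.md                                                        
──────────────────────────────────────────────────────────────────────────────
amount,date,city,status,name,id                                               
1942.50,2024-04-28,London,cancelled,Carol Smith,1                             
4833.95,2024-09-04,Tokyo,cancelled,Alice Jones,2                              
4758.29,2024-03-13,Toronto,inactive,Alice King,3                              
7069.03,2024-05-19,Mumbai,pending,Frank Wilson,4                              
7025.88,2024-07-11,Mumbai,inactive,Dave Hall,5                                
2436.61,2024-02-10,New York,cancelled,Carol Taylor,6                          
4426.19,2024-10-20,Berlin,active,Alice King,7                                 
5142.77,2024-09-06,London,pending,Grace Lee,8                                 
5733.49,2024-04-25,Sydney,cancelled,Bob Smith,9                               
9843.85,2024-12-15,Mumbai,active,Ivy Smith,10                                 
                                                                              
                                                                              
                                                                              
                                                                              
                                                                              
                                                                              
                                                                              
                                                                              
                                                                              
                                                                              
                                                                              
                                                                              


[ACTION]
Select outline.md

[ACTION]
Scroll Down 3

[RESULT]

 data.csv │[outline.md]                                                       
──────────────────────────────────────────────────────────────────────────────
                                                                              
Each component generates log entries asynchronously. The algorithm coordinates
The system generates queue items asynchronously. This module validates user se
Each component handles data streams sequentially.                             
Error handling analyzes log entries incrementally. The framework analyzes inco
                                                                              
                                                                              
                                                                              
                                                                              
                                                                              
                                                                              
                                                                              
                                                                              
                                                                              
                                                                              
                                                                              
                                                                              
                                                                              
                                                                              
                                                                              
                                                                              
                                                                              
                                                                              


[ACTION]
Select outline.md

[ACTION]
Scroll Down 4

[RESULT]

 data.csv │[outline.md]                                                       
──────────────────────────────────────────────────────────────────────────────
Each component generates log entries asynchronously. The algorithm coordinates
The system generates queue items asynchronously. This module validates user se
Each component handles data streams sequentially.                             
Error handling analyzes log entries incrementally. The framework analyzes inco
                                                                              
                                                                              
                                                                              
                                                                              
                                                                              
                                                                              
                                                                              
                                                                              
                                                                              
                                                                              
                                                                              
                                                                              
                                                                              
                                                                              
                                                                              
                                                                              
                                                                              
                                                                              
                                                                              


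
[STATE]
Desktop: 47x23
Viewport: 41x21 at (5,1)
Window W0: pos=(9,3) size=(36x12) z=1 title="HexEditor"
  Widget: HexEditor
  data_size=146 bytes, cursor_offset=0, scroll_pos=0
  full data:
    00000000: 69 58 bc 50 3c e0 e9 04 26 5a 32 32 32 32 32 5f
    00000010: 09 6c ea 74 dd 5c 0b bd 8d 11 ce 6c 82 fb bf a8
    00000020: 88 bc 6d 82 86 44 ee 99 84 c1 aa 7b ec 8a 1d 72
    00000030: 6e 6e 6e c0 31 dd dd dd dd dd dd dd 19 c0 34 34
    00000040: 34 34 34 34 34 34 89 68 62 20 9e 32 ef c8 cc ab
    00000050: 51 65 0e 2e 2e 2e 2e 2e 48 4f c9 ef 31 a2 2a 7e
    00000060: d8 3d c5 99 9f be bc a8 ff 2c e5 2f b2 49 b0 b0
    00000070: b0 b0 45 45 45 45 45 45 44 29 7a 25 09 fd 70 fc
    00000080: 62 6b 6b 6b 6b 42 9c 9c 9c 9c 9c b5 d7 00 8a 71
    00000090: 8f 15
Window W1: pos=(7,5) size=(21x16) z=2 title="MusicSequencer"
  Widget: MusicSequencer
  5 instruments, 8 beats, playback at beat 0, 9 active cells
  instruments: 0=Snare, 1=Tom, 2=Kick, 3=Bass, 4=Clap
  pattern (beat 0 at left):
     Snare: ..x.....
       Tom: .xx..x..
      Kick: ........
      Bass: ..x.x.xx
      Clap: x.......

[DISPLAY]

                                         
                                         
    ┏━━━━━━━━━━━━━━━━━━━━━━━━━━━━━━━━━━┓ 
    ┃ HexEditor                        ┃ 
  ┏━━━━━━━━━━━━━━━━━━━┓────────────────┨ 
  ┃ MusicSequencer    ┃ 50 3c e0 e9 04 ┃ 
  ┠───────────────────┨ 74 dd 5c 0b bd ┃ 
  ┃      ▼1234567     ┃ 82 86 44 ee 99 ┃ 
  ┃ Snare··█·····     ┃ c0 31 dd dd dd ┃ 
  ┃   Tom·██··█··     ┃ 34 34 34 89 68 ┃ 
  ┃  Kick········     ┃ 2e 2e 2e 2e 2e ┃ 
  ┃  Bass··█·█·██     ┃ 99 9f be bc a8 ┃ 
  ┃  Clap█·······     ┃ 45 45 45 45 45 ┃ 
  ┃                   ┃━━━━━━━━━━━━━━━━┛ 
  ┃                   ┃                  
  ┃                   ┃                  
  ┃                   ┃                  
  ┃                   ┃                  
  ┃                   ┃                  
  ┗━━━━━━━━━━━━━━━━━━━┛                  
                                         


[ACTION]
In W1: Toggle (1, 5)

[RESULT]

                                         
                                         
    ┏━━━━━━━━━━━━━━━━━━━━━━━━━━━━━━━━━━┓ 
    ┃ HexEditor                        ┃ 
  ┏━━━━━━━━━━━━━━━━━━━┓────────────────┨ 
  ┃ MusicSequencer    ┃ 50 3c e0 e9 04 ┃ 
  ┠───────────────────┨ 74 dd 5c 0b bd ┃ 
  ┃      ▼1234567     ┃ 82 86 44 ee 99 ┃ 
  ┃ Snare··█·····     ┃ c0 31 dd dd dd ┃ 
  ┃   Tom·██·····     ┃ 34 34 34 89 68 ┃ 
  ┃  Kick········     ┃ 2e 2e 2e 2e 2e ┃ 
  ┃  Bass··█·█·██     ┃ 99 9f be bc a8 ┃ 
  ┃  Clap█·······     ┃ 45 45 45 45 45 ┃ 
  ┃                   ┃━━━━━━━━━━━━━━━━┛ 
  ┃                   ┃                  
  ┃                   ┃                  
  ┃                   ┃                  
  ┃                   ┃                  
  ┃                   ┃                  
  ┗━━━━━━━━━━━━━━━━━━━┛                  
                                         


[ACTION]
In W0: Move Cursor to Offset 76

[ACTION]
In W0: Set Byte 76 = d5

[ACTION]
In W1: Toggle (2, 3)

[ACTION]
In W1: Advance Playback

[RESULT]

                                         
                                         
    ┏━━━━━━━━━━━━━━━━━━━━━━━━━━━━━━━━━━┓ 
    ┃ HexEditor                        ┃ 
  ┏━━━━━━━━━━━━━━━━━━━┓────────────────┨ 
  ┃ MusicSequencer    ┃ 50 3c e0 e9 04 ┃ 
  ┠───────────────────┨ 74 dd 5c 0b bd ┃ 
  ┃      0▼234567     ┃ 82 86 44 ee 99 ┃ 
  ┃ Snare··█·····     ┃ c0 31 dd dd dd ┃ 
  ┃   Tom·██·····     ┃ 34 34 34 89 68 ┃ 
  ┃  Kick···█····     ┃ 2e 2e 2e 2e 2e ┃ 
  ┃  Bass··█·█·██     ┃ 99 9f be bc a8 ┃ 
  ┃  Clap█·······     ┃ 45 45 45 45 45 ┃ 
  ┃                   ┃━━━━━━━━━━━━━━━━┛ 
  ┃                   ┃                  
  ┃                   ┃                  
  ┃                   ┃                  
  ┃                   ┃                  
  ┃                   ┃                  
  ┗━━━━━━━━━━━━━━━━━━━┛                  
                                         


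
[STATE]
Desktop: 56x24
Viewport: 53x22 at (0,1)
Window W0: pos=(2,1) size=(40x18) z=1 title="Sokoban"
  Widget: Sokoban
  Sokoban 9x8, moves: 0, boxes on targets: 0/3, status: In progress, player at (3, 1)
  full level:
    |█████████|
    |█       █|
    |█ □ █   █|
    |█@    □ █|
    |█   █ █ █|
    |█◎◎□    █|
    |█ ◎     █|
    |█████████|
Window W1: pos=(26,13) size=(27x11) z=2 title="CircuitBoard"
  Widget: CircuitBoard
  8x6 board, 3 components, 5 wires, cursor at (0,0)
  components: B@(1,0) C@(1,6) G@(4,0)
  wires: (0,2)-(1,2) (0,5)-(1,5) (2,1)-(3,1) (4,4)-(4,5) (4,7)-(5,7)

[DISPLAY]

  ┏━━━━━━━━━━━━━━━━━━━━━━━━━━━━━━━━━━━━━━┓           
  ┃ Sokoban                              ┃           
  ┠──────────────────────────────────────┨           
  ┃█████████                             ┃           
  ┃█       █                             ┃           
  ┃█ □ █   █                             ┃           
  ┃█@    □ █                             ┃           
  ┃█   █ █ █                             ┃           
  ┃█◎◎□    █                             ┃           
  ┃█ ◎     █                             ┃           
  ┃█████████                             ┃           
  ┃Moves: 0  0/3                         ┃           
  ┃                       ┏━━━━━━━━━━━━━━━━━━━━━━━━━┓
  ┃                       ┃ CircuitBoard            ┃
  ┃                       ┠─────────────────────────┨
  ┃                       ┃   0 1 2 3 4 5 6 7       ┃
  ┃                       ┃0  [.]      ·           ·┃
  ┗━━━━━━━━━━━━━━━━━━━━━━━┃            │           │┃
                          ┃1   B       ·           ·┃
                          ┃                         ┃
                          ┃2       ·                ┃
                          ┃        │                ┃


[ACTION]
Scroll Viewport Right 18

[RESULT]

━━━━━━━━━━━━━━━━━━━━━━━━━━━━━━━━━━━━━━┓              
 Sokoban                              ┃              
──────────────────────────────────────┨              
█████████                             ┃              
█       █                             ┃              
█ □ █   █                             ┃              
█@    □ █                             ┃              
█   █ █ █                             ┃              
█◎◎□    █                             ┃              
█ ◎     █                             ┃              
█████████                             ┃              
Moves: 0  0/3                         ┃              
                       ┏━━━━━━━━━━━━━━━━━━━━━━━━━┓   
                       ┃ CircuitBoard            ┃   
                       ┠─────────────────────────┨   
                       ┃   0 1 2 3 4 5 6 7       ┃   
                       ┃0  [.]      ·           ·┃   
━━━━━━━━━━━━━━━━━━━━━━━┃            │           │┃   
                       ┃1   B       ·           ·┃   
                       ┃                         ┃   
                       ┃2       ·                ┃   
                       ┃        │                ┃   


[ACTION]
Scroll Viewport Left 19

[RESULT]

  ┏━━━━━━━━━━━━━━━━━━━━━━━━━━━━━━━━━━━━━━┓           
  ┃ Sokoban                              ┃           
  ┠──────────────────────────────────────┨           
  ┃█████████                             ┃           
  ┃█       █                             ┃           
  ┃█ □ █   █                             ┃           
  ┃█@    □ █                             ┃           
  ┃█   █ █ █                             ┃           
  ┃█◎◎□    █                             ┃           
  ┃█ ◎     █                             ┃           
  ┃█████████                             ┃           
  ┃Moves: 0  0/3                         ┃           
  ┃                       ┏━━━━━━━━━━━━━━━━━━━━━━━━━┓
  ┃                       ┃ CircuitBoard            ┃
  ┃                       ┠─────────────────────────┨
  ┃                       ┃   0 1 2 3 4 5 6 7       ┃
  ┃                       ┃0  [.]      ·           ·┃
  ┗━━━━━━━━━━━━━━━━━━━━━━━┃            │           │┃
                          ┃1   B       ·           ·┃
                          ┃                         ┃
                          ┃2       ·                ┃
                          ┃        │                ┃


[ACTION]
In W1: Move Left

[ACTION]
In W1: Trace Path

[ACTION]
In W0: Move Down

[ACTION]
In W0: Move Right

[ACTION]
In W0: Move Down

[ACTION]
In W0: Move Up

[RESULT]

  ┏━━━━━━━━━━━━━━━━━━━━━━━━━━━━━━━━━━━━━━┓           
  ┃ Sokoban                              ┃           
  ┠──────────────────────────────────────┨           
  ┃█████████                             ┃           
  ┃█       █                             ┃           
  ┃█ □ █   █                             ┃           
  ┃█     □ █                             ┃           
  ┃█ @ █ █ █                             ┃           
  ┃█◎◎□    █                             ┃           
  ┃█ ◎     █                             ┃           
  ┃█████████                             ┃           
  ┃Moves: 4  0/3                         ┃           
  ┃                       ┏━━━━━━━━━━━━━━━━━━━━━━━━━┓
  ┃                       ┃ CircuitBoard            ┃
  ┃                       ┠─────────────────────────┨
  ┃                       ┃   0 1 2 3 4 5 6 7       ┃
  ┃                       ┃0  [.]      ·           ·┃
  ┗━━━━━━━━━━━━━━━━━━━━━━━┃            │           │┃
                          ┃1   B       ·           ·┃
                          ┃                         ┃
                          ┃2       ·                ┃
                          ┃        │                ┃


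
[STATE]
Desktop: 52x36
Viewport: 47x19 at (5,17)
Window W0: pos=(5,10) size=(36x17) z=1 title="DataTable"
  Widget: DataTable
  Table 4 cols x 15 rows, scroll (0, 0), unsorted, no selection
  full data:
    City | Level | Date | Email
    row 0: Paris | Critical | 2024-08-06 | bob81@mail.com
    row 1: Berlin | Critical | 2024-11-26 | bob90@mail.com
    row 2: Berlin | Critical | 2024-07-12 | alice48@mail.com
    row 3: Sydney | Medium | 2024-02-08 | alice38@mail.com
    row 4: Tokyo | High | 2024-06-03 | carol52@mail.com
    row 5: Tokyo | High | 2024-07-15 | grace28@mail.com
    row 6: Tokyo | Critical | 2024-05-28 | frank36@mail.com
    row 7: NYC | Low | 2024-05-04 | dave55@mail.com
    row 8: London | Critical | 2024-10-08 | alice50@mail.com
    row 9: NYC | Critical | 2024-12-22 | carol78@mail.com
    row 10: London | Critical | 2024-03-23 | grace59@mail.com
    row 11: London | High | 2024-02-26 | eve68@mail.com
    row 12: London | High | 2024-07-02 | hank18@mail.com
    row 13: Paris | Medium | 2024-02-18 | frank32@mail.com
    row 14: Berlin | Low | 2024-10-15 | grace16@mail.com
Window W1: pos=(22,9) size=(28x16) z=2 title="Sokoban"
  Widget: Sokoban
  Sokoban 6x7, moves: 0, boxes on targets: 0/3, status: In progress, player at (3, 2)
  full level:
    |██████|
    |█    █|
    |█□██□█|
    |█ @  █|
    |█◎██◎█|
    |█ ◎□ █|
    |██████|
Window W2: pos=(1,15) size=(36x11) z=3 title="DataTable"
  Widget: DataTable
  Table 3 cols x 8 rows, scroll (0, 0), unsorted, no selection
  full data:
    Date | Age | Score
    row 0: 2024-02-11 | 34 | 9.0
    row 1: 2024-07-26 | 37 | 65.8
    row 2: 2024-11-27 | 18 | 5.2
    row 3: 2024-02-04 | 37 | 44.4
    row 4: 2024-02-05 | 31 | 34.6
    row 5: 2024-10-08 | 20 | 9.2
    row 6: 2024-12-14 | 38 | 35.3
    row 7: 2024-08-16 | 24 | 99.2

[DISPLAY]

───────────────────────────────┨            ┃  
e      │Age│Score              ┃            ┃  
───────┼───┼─────              ┃            ┃  
4-02-11│34 │9.0                ┃            ┃  
4-07-26│37 │65.8               ┃            ┃  
4-11-27│18 │5.2                ┃            ┃  
4-02-04│37 │44.4               ┃            ┃  
4-02-05│31 │34.6               ┃━━━━━━━━━━━━┛  
━━━━━━━━━━━━━━━━━━━━━━━━━━━━━━━┛e59┃           
┗━━━━━━━━━━━━━━━━━━━━━━━━━━━━━━━━━━┛           
                                               
                                               
                                               
                                               
                                               
                                               
                                               
                                               
                                               


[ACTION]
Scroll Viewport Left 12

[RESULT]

 ┠──────────────────────────────────┨          
 ┃Date      │Age│Score              ┃          
 ┃──────────┼───┼─────              ┃          
 ┃2024-02-11│34 │9.0                ┃          
 ┃2024-07-26│37 │65.8               ┃          
 ┃2024-11-27│18 │5.2                ┃          
 ┃2024-02-04│37 │44.4               ┃          
 ┃2024-02-05│31 │34.6               ┃━━━━━━━━━━
 ┗━━━━━━━━━━━━━━━━━━━━━━━━━━━━━━━━━━┛e59┃      
     ┗━━━━━━━━━━━━━━━━━━━━━━━━━━━━━━━━━━┛      
                                               
                                               
                                               
                                               
                                               
                                               
                                               
                                               
                                               


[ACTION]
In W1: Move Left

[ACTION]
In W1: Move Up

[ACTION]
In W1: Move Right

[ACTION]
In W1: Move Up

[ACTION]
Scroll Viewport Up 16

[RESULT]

                                               
                                               
                                               
                                               
                                               
                                               
                                               
                                               
                      ┏━━━━━━━━━━━━━━━━━━━━━━━━
     ┏━━━━━━━━━━━━━━━━┃ Sokoban                
     ┃ DataTable      ┠────────────────────────
     ┠────────────────┃██████                  
     ┃City  │Level   │┃█□   █                  
     ┃──────┼────────┼┃█@██□█                  
 ┏━━━━━━━━━━━━━━━━━━━━━━━━━━━━━━━━━━┓          
 ┃ DataTable                        ┃          
 ┠──────────────────────────────────┨          
 ┃Date      │Age│Score              ┃          
 ┃──────────┼───┼─────              ┃          
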